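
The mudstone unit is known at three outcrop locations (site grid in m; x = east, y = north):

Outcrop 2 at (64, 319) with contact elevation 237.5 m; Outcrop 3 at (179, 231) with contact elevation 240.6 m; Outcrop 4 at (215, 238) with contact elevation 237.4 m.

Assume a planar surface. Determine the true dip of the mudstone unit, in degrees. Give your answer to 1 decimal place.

7.8°

Two edge vectors: Outcrop 2→Outcrop 3 = (115, -88, 3.1), Outcrop 2→Outcrop 4 = (151, -81, -0.1).
Normal n = (Outcrop 2→Outcrop 3) × (Outcrop 2→Outcrop 4) = (259.9, 479.6, 3973).
So ∂z/∂x = −n_x/n_z = −0.06542 and ∂z/∂y = −n_y/n_z = −0.12071.
Gradient magnitude |∇z| = √(a² + b²) = √(0.00428 + 0.01457) = 0.13730.
True dip = arctan(0.13730) = 7.8°, dipping toward NNE (azimuth ≈ 028°).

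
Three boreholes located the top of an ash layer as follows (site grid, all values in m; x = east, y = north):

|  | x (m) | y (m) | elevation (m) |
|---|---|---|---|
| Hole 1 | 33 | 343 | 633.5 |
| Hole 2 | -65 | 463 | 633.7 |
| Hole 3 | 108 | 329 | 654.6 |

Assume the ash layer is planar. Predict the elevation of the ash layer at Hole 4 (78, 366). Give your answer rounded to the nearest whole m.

Two edge vectors: Hole 1→Hole 2 = (-98, 120, 0.2), Hole 1→Hole 3 = (75, -14, 21.1).
Normal n = (Hole 1→Hole 2) × (Hole 1→Hole 3) = (2534.8, 2082.8, -7628).
So ∂z/∂x = −n_x/n_z = 0.33230 and ∂z/∂y = −n_y/n_z = 0.27305.
Intercept c from Hole 1: 633.5 − 10.97 − 93.66 = 528.88.
At (78, 366): z = 25.9 + 99.9 + 528.88 = 654.7 m.

655 m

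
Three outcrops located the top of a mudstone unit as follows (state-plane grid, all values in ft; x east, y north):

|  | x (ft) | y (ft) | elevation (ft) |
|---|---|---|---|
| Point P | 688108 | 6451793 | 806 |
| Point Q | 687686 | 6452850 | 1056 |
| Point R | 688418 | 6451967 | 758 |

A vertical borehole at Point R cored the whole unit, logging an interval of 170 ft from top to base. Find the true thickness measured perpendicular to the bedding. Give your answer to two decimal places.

163.92 ft

Let the plane be z = a·x + b·y + c.
Point Q−Point P: −422a + 1057b = 250;  Point R−Point P: 310a + 174b = −48.
Solving gives a = −0.23495, b = 0.14272.
|∇z| = √(a²+b²) = 0.27490, so dip δ = arctan(0.27490) = 15.37°.
True thickness = vertical thickness × cos δ = 170 × cos 15.37° = 163.92 ft.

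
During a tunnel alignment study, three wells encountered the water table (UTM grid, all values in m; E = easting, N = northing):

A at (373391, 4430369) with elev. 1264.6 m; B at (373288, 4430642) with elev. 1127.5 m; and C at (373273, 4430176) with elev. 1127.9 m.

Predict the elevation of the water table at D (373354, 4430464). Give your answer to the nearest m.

Let the plane be z = a·E + b·N + c.
B−A: −103a + 273b = −137.1;  C−A: −118a − 193b = −136.7.
Solving gives a = 1.22433724, b = −0.04026837.
Then c = 1264.6 − a·373391 − b·4430369 = −277488.19.
At (373354, 4430464): z = 457111.2 − 178407.5 − 277488.19 = 1215.5 m.

1215 m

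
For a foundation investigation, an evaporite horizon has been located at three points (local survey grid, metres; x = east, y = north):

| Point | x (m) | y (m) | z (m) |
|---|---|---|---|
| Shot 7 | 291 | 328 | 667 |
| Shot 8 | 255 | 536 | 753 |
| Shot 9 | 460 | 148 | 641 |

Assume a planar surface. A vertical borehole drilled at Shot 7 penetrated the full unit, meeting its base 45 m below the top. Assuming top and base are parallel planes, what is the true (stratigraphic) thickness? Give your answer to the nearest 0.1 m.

Two edge vectors: Shot 7→Shot 8 = (-36, 208, 86), Shot 7→Shot 9 = (169, -180, -26).
Normal n = (Shot 7→Shot 8) × (Shot 7→Shot 9) = (10072, 13598, -28672).
So ∂z/∂x = −n_x/n_z = 0.35128 and ∂z/∂y = −n_y/n_z = 0.47426.
|∇z| = √(a²+b²) = 0.59019, so dip δ = arctan(0.59019) = 30.55°.
True thickness = vertical thickness × cos δ = 45 × cos 30.55° = 38.8 m.

38.8 m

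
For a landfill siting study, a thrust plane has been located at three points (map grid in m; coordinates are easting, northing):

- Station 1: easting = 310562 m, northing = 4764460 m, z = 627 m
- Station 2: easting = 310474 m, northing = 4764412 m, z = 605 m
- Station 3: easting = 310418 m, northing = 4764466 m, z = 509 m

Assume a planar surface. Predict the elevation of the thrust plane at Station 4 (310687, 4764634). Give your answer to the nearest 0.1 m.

Let the plane be z = a·easting + b·northing + c.
Station 2−Station 1: −88a − 48b = −22;  Station 3−Station 1: −144a + 6b = −118.
Solving gives a = 0.779032258, b = −0.969892473.
Then c = 627 − a·310562 − b·4764460 = 4379703.08.
At (310687, 4764634): z = 242035.2 − 4621182.7 + 4379703.08 = 555.6 m.

555.6 m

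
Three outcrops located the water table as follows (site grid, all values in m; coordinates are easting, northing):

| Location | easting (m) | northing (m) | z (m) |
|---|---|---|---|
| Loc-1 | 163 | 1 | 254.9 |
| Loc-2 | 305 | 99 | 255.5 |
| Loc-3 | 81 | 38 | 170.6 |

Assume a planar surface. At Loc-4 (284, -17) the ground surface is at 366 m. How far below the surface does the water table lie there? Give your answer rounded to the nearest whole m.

Let the plane be z = a·easting + b·northing + c.
Loc-2−Loc-1: 142a + 98b = 0.6;  Loc-3−Loc-1: −82a + 37b = −84.3.
Solving gives a = 0.62330, b = −0.89702.
Then c = 254.9 − a·163 − b·1 = 154.20.
At (284, -17): z_contact = 177.0 + 15.2 + 154.20 = 346.5 m.
Depth below ground = 366 − 346.5 = 20 m.

20 m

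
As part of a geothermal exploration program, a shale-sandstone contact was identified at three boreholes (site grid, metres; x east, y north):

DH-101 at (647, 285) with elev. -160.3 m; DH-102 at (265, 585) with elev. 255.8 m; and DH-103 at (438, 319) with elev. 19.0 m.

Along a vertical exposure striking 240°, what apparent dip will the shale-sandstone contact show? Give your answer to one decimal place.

26.8°

Two edge vectors: DH-101→DH-102 = (-382, 300, 416.1), DH-101→DH-103 = (-209, 34, 179.3).
Normal n = (DH-101→DH-102) × (DH-101→DH-103) = (39642.6, -18472.3, 49712).
So ∂z/∂x = −n_x/n_z = −0.79745 and ∂z/∂y = −n_y/n_z = 0.37159.
Unit vector along 240° is (sin 240°, cos 240°) = (-0.8660, -0.5000).
Slope in that direction = a·(-0.8660) + b·(-0.5000) = 0.50481.
Apparent dip = arctan|0.50481| = 26.8° (true dip is 41.3°, so apparent ≤ true as expected).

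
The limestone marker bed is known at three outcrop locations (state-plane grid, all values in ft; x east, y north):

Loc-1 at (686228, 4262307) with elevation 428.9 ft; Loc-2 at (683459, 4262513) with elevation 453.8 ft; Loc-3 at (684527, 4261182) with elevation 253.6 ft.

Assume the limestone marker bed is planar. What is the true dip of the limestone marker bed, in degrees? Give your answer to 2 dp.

Two edge vectors: Loc-1→Loc-2 = (-2769, 206, 24.9), Loc-1→Loc-3 = (-1701, -1125, -175.3).
Normal n = (Loc-1→Loc-2) × (Loc-1→Loc-3) = (-8099.3, -527760.6, 3465531).
So ∂z/∂x = −n_x/n_z = 0.00234 and ∂z/∂y = −n_y/n_z = 0.15229.
Gradient magnitude |∇z| = √(a² + b²) = √(0.00001 + 0.02319) = 0.15231.
True dip = arctan(0.15231) = 8.66°, dipping toward S (azimuth ≈ 181°).

8.66°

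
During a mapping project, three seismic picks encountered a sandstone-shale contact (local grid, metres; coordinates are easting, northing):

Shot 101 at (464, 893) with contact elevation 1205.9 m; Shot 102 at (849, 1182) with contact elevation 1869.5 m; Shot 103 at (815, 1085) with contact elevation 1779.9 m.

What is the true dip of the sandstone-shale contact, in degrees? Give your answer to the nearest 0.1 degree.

Let the plane be z = a·easting + b·northing + c.
Shot 102−Shot 101: 385a + 289b = 663.6;  Shot 103−Shot 101: 351a + 192b = 574.
Solving gives a = 1.39812, b = 0.43365.
Gradient magnitude |∇z| = √(a² + b²) = √(1.95473 + 0.18805) = 1.46383.
True dip = arctan(1.46383) = 55.7°, dipping toward WSW (azimuth ≈ 253°).

55.7°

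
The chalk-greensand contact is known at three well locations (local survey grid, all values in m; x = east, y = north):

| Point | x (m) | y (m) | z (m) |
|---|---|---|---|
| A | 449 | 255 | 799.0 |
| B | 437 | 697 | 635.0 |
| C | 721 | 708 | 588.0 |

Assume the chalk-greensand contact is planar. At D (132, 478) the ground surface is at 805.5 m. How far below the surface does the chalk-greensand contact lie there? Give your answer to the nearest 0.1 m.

Let the plane be z = a·x + b·y + c.
B−A: −12a + 442b = −164;  C−A: 272a + 453b = −211.
Solving gives a = −0.15096, b = −0.37514.
Then c = 799 − a·449 − b·255 = 962.44.
At (132, 478): z_contact = −19.93 − 179.32 + 962.44 = 763.20 m.
Depth below ground = 805.5 − 763.20 = 42.3 m.

42.3 m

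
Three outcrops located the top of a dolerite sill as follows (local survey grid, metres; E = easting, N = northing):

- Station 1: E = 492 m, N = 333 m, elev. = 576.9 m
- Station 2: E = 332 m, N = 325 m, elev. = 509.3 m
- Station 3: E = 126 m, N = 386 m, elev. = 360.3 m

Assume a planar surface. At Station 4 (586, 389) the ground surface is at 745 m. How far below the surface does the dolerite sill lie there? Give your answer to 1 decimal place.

173.0 m

Let the plane be z = a·E + b·N + c.
Station 2−Station 1: −160a − 8b = −67.6;  Station 3−Station 1: −366a + 53b = −216.6.
Solving gives a = 0.46595, b = −0.86907.
Then c = 576.9 − a·492 − b·333 = 637.05.
At (586, 389): z_contact = 273.05 − 338.07 + 637.05 = 572.03 m.
Depth below ground = 745 − 572.03 = 173.0 m.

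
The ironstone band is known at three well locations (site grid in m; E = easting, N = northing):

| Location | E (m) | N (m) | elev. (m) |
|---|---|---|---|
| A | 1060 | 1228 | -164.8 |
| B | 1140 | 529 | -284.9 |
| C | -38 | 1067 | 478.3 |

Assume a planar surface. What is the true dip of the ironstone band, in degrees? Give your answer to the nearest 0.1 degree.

31.4°

Let the plane be z = a·E + b·N + c.
B−A: 80a − 699b = −120.1;  C−A: −1098a − 161b = 643.1.
Solving gives a = −0.60081, b = 0.10305.
Gradient magnitude |∇z| = √(a² + b²) = √(0.36098 + 0.01062) = 0.60959.
True dip = arctan(0.60959) = 31.4°, dipping toward E (azimuth ≈ 100°).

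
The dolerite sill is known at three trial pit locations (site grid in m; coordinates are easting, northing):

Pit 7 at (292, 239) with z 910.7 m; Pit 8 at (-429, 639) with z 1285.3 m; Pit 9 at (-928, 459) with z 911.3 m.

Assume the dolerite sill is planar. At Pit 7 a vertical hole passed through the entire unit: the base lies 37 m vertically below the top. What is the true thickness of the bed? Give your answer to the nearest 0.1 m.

Let the plane be z = a·easting + b·northing + c.
Pit 8−Pit 7: −721a + 400b = 374.6;  Pit 9−Pit 7: −1220a + 220b = 0.6.
Solving gives a = 0.24947, b = 1.38618.
|∇z| = √(a²+b²) = 1.40845, so dip δ = arctan(1.40845) = 54.63°.
True thickness = vertical thickness × cos δ = 37 × cos 54.63° = 21.4 m.

21.4 m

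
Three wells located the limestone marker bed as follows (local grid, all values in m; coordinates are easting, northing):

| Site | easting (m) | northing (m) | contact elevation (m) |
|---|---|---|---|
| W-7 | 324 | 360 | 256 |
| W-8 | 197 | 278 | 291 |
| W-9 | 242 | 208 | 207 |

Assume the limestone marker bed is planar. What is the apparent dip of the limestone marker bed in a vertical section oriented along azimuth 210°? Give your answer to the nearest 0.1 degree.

14.3°

Two edge vectors: W-7→W-8 = (-127, -82, 35), W-7→W-9 = (-82, -152, -49).
Normal n = (W-7→W-8) × (W-7→W-9) = (9338, -9093, 12580).
So ∂z/∂easting = −n_x/n_z = −0.74229 and ∂z/∂northing = −n_y/n_z = 0.72281.
Unit vector along 210° is (sin 210°, cos 210°) = (-0.5000, -0.8660).
Slope in that direction = a·(-0.5000) + b·(-0.8660) = −0.25483.
Apparent dip = arctan|0.25483| = 14.3° (true dip is 46.0°, so apparent ≤ true as expected).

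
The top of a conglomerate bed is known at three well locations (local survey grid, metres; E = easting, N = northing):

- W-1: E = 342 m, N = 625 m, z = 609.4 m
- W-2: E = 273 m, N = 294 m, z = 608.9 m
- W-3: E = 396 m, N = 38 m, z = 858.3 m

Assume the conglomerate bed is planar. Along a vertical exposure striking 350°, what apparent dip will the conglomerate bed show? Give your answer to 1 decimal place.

28.2°

Let the plane be z = a·E + b·N + c.
W-2−W-1: −69a − 331b = −0.5;  W-3−W-1: 54a − 587b = 248.9.
Solving gives a = 1.41630, b = −0.29373.
Unit vector along 350° is (sin 350°, cos 350°) = (-0.1736, 0.9848).
Slope in that direction = a·(-0.1736) + b·(0.9848) = −0.53521.
Apparent dip = arctan|0.53521| = 28.2° (true dip is 55.3°, so apparent ≤ true as expected).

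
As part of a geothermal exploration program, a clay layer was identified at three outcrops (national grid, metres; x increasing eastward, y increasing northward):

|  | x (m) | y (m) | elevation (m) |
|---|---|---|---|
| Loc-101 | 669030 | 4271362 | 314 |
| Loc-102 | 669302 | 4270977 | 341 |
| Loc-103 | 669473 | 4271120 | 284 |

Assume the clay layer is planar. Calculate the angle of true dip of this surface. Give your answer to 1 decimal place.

Two edge vectors: Loc-101→Loc-102 = (272, -385, 27), Loc-101→Loc-103 = (443, -242, -30).
Normal n = (Loc-101→Loc-102) × (Loc-101→Loc-103) = (18084, 20121, 104731).
So ∂z/∂x = −n_x/n_z = −0.17267 and ∂z/∂y = −n_y/n_z = −0.19212.
Gradient magnitude |∇z| = √(a² + b²) = √(0.02982 + 0.03691) = 0.25831.
True dip = arctan(0.25831) = 14.5°, dipping toward NE (azimuth ≈ 042°).

14.5°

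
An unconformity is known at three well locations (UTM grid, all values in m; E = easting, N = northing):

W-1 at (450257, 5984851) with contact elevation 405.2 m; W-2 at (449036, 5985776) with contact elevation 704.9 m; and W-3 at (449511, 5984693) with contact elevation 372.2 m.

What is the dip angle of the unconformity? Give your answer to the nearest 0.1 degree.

16.7°

Two edge vectors: W-1→W-2 = (-1221, 925, 299.7), W-1→W-3 = (-746, -158, -33).
Normal n = (W-1→W-2) × (W-1→W-3) = (16827.6, -263869.2, 882968).
So ∂z/∂E = −n_x/n_z = −0.01906 and ∂z/∂N = −n_y/n_z = 0.29884.
Gradient magnitude |∇z| = √(a² + b²) = √(0.00036 + 0.08931) = 0.29945.
True dip = arctan(0.29945) = 16.7°, dipping toward S (azimuth ≈ 176°).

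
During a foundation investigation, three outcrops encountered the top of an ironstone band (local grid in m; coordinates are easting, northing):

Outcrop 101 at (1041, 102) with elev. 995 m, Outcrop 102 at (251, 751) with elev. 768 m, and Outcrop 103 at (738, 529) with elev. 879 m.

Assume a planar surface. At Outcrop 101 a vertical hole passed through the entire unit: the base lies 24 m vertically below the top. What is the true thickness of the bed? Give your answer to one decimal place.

Let the plane be z = a·easting + b·northing + c.
Outcrop 102−Outcrop 101: −790a + 649b = −227;  Outcrop 103−Outcrop 101: −303a + 427b = −116.
Solving gives a = 0.15386, b = −0.16249.
|∇z| = √(a²+b²) = 0.22377, so dip δ = arctan(0.22377) = 12.61°.
True thickness = vertical thickness × cos δ = 24 × cos 12.61° = 23.4 m.

23.4 m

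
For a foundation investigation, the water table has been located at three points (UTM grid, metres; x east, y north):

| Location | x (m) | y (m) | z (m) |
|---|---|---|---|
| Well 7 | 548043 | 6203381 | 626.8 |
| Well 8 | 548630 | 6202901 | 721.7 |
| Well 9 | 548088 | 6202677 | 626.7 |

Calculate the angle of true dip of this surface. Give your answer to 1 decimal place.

Two edge vectors: Well 7→Well 8 = (587, -480, 94.9), Well 7→Well 9 = (45, -704, -0.1).
Normal n = (Well 7→Well 8) × (Well 7→Well 9) = (66857.6, 4329.2, -391648).
So ∂z/∂x = −n_x/n_z = 0.17071 and ∂z/∂y = −n_y/n_z = 0.01105.
Gradient magnitude |∇z| = √(a² + b²) = √(0.02914 + 0.00012) = 0.17107.
True dip = arctan(0.17107) = 9.7°, dipping toward W (azimuth ≈ 266°).

9.7°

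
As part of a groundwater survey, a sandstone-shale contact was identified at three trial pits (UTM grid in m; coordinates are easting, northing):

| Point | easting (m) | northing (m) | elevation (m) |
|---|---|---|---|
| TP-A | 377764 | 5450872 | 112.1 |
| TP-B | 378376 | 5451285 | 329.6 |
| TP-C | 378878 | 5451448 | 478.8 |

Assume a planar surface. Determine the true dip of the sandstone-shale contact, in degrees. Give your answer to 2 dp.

16.41°

Let the plane be z = a·easting + b·northing + c.
TP-B−TP-A: 612a + 413b = 217.5;  TP-C−TP-A: 1114a + 576b = 366.7.
Solving gives a = 0.24326, b = 0.16617.
Gradient magnitude |∇z| = √(a² + b²) = √(0.05917 + 0.02761) = 0.29459.
True dip = arctan(0.29459) = 16.41°, dipping toward SW (azimuth ≈ 236°).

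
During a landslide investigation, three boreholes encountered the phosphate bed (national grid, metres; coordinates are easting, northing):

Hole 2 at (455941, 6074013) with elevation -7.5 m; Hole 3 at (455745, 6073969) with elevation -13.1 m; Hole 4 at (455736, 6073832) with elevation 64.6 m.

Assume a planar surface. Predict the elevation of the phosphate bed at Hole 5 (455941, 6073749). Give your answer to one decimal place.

145.0 m

Two edge vectors: Hole 2→Hole 3 = (-196, -44, -5.6), Hole 2→Hole 4 = (-205, -181, 72.1).
Normal n = (Hole 2→Hole 3) × (Hole 2→Hole 4) = (-4186, 15279.6, 26456).
So ∂z/∂easting = −n_x/n_z = 0.158224977 and ∂z/∂northing = −n_y/n_z = −0.577547626.
Intercept c from Hole 2: -7.5 − 72141.25 + 3508031.79 = 3435883.04.
At (455941, 6073749): z = 72141.3 − 3507879.3 + 3435883.04 = 145.0 m.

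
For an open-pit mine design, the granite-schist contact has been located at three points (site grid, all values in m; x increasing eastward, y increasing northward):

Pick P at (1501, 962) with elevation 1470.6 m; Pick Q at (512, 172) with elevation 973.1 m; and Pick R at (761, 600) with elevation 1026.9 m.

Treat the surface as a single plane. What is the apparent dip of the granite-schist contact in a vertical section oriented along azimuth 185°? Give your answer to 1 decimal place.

13.8°

Let the plane be z = a·x + b·y + c.
Pick Q−Pick P: −989a − 790b = −497.5;  Pick R−Pick P: −740a − 362b = −443.7.
Solving gives a = 0.75217, b = −0.31189.
Unit vector along 185° is (sin 185°, cos 185°) = (-0.0872, -0.9962).
Slope in that direction = a·(-0.0872) + b·(-0.9962) = 0.24515.
Apparent dip = arctan|0.24515| = 13.8° (true dip is 39.2°, so apparent ≤ true as expected).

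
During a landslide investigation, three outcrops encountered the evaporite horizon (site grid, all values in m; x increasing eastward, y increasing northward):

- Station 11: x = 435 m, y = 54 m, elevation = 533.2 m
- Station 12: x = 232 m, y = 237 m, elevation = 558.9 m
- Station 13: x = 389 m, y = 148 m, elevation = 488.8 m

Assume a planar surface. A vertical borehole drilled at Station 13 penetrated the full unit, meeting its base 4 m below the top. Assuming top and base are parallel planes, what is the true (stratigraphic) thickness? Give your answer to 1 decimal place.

2.4 m

Two edge vectors: Station 11→Station 12 = (-203, 183, 25.7), Station 11→Station 13 = (-46, 94, -44.4).
Normal n = (Station 11→Station 12) × (Station 11→Station 13) = (-10541, -10195.4, -10664).
So ∂z/∂x = −n_x/n_z = −0.98847 and ∂z/∂y = −n_y/n_z = −0.95606.
|∇z| = √(a²+b²) = 1.37518, so dip δ = arctan(1.37518) = 53.98°.
True thickness = vertical thickness × cos δ = 4 × cos 53.98° = 2.4 m.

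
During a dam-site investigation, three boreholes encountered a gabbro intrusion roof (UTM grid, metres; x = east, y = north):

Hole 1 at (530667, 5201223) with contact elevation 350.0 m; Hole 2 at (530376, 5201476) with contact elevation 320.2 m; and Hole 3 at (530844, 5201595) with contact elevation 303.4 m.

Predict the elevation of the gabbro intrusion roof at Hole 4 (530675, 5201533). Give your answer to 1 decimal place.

Two edge vectors: Hole 1→Hole 2 = (-291, 253, -29.8), Hole 1→Hole 3 = (177, 372, -46.6).
Normal n = (Hole 1→Hole 2) × (Hole 1→Hole 3) = (-704.2, -18835.2, -153033).
So ∂z/∂x = −n_x/n_z = −0.004601622 and ∂z/∂y = −n_y/n_z = −0.123079336.
Intercept c from Hole 1: 350 + 2441.93 + 640163.07 = 642955.00.
At (530675, 5201533): z = −2442.0 − 640201.2 + 642955.00 = 311.8 m.

311.8 m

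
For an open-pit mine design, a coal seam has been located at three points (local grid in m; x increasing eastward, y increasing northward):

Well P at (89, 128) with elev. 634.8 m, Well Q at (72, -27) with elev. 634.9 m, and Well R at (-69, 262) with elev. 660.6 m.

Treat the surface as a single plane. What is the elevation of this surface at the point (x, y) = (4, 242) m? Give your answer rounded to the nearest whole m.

Two edge vectors: Well P→Well Q = (-17, -155, 0.1), Well P→Well R = (-158, 134, 25.8).
Normal n = (Well P→Well Q) × (Well P→Well R) = (-4012.4, 422.8, -26768).
So ∂z/∂x = −n_x/n_z = −0.14990 and ∂z/∂y = −n_y/n_z = 0.01579.
Intercept c from Well P: 634.8 + 13.34 − 2.02 = 646.12.
At (4, 242): z = −0.6 + 3.8 + 646.12 = 649.3 m.

649 m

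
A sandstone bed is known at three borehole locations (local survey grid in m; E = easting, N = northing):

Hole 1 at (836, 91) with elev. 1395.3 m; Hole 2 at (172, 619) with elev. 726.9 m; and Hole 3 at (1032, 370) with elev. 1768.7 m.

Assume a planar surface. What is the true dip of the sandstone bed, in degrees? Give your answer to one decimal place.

54.2°

Let the plane be z = a·E + b·N + c.
Hole 2−Hole 1: −664a + 528b = −668.4;  Hole 3−Hole 1: 196a + 279b = 373.4.
Solving gives a = 1.32865, b = 0.40496.
Gradient magnitude |∇z| = √(a² + b²) = √(1.76530 + 0.16400) = 1.38899.
True dip = arctan(1.38899) = 54.2°, dipping toward WSW (azimuth ≈ 253°).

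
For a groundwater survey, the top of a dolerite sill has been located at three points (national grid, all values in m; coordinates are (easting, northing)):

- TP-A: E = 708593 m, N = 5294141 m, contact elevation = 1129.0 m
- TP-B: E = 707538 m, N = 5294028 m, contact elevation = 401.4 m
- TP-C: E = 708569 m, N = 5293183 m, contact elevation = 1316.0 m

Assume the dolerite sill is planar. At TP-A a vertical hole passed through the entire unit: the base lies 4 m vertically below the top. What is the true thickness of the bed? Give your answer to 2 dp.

Let the plane be z = a·E + b·N + c.
TP-B−TP-A: −1055a − 113b = −727.6;  TP-C−TP-A: −24a − 958b = 187.
Solving gives a = 0.71249, b = −0.21305.
|∇z| = √(a²+b²) = 0.74366, so dip δ = arctan(0.74366) = 36.64°.
True thickness = vertical thickness × cos δ = 4 × cos 36.64° = 3.21 m.

3.21 m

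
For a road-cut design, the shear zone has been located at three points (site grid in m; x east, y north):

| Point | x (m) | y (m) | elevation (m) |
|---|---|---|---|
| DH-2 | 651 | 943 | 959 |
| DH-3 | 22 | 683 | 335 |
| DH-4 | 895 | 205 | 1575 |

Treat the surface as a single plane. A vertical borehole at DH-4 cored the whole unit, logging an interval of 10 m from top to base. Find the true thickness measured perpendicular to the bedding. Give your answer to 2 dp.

Let the plane be z = a·x + b·y + c.
DH-3−DH-2: −629a − 260b = −624;  DH-4−DH-2: 244a − 738b = 616.
Solving gives a = 1.17631, b = −0.44577.
|∇z| = √(a²+b²) = 1.25794, so dip δ = arctan(1.25794) = 51.52°.
True thickness = vertical thickness × cos δ = 10 × cos 51.52° = 6.22 m.

6.22 m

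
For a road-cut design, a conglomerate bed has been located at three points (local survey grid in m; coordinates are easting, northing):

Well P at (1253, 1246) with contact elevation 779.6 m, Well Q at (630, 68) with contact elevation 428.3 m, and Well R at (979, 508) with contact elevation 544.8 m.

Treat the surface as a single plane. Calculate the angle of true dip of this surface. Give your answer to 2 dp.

Two edge vectors: Well P→Well Q = (-623, -1178, -351.3), Well P→Well R = (-274, -738, -234.8).
Normal n = (Well P→Well Q) × (Well P→Well R) = (17335, -50024.2, 137002).
So ∂z/∂easting = −n_x/n_z = −0.12653 and ∂z/∂northing = −n_y/n_z = 0.36513.
Gradient magnitude |∇z| = √(a² + b²) = √(0.01601 + 0.13332) = 0.38644.
True dip = arctan(0.38644) = 21.13°, dipping toward SSE (azimuth ≈ 161°).

21.13°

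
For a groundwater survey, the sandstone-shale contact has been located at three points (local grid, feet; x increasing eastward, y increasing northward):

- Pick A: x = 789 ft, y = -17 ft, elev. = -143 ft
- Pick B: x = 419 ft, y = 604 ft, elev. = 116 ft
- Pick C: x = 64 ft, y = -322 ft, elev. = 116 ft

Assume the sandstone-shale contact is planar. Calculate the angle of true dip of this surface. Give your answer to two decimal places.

Two edge vectors: Pick A→Pick B = (-370, 621, 259), Pick A→Pick C = (-725, -305, 259).
Normal n = (Pick A→Pick B) × (Pick A→Pick C) = (239834, -91945, 563075).
So ∂z/∂x = −n_x/n_z = −0.42594 and ∂z/∂y = −n_y/n_z = 0.16329.
Gradient magnitude |∇z| = √(a² + b²) = √(0.18142 + 0.02666) = 0.45616.
True dip = arctan(0.45616) = 24.52°, dipping toward ESE (azimuth ≈ 111°).

24.52°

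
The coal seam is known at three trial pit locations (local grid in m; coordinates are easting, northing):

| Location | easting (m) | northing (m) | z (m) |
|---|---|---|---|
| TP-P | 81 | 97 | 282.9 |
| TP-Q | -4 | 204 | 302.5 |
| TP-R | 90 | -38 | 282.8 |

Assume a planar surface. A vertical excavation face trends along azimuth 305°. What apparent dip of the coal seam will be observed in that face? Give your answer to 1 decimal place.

Two edge vectors: TP-P→TP-Q = (-85, 107, 19.6), TP-P→TP-R = (9, -135, -0.1).
Normal n = (TP-P→TP-Q) × (TP-P→TP-R) = (2635.3, 167.9, 10512).
So ∂z/∂easting = −n_x/n_z = −0.25069 and ∂z/∂northing = −n_y/n_z = −0.01597.
Unit vector along 305° is (sin 305°, cos 305°) = (-0.8192, 0.5736).
Slope in that direction = a·(-0.8192) + b·(0.5736) = 0.19620.
Apparent dip = arctan|0.19620| = 11.1° (true dip is 14.1°, so apparent ≤ true as expected).

11.1°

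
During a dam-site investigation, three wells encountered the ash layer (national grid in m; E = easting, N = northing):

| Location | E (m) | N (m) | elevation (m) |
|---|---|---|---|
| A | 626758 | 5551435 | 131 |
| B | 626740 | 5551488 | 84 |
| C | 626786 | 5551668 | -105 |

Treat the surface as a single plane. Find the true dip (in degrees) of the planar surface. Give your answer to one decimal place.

Two edge vectors: A→B = (-18, 53, -47), A→C = (28, 233, -236).
Normal n = (A→B) × (A→C) = (-1557, -5564, -5678).
So ∂z/∂E = −n_x/n_z = −0.27422 and ∂z/∂N = −n_y/n_z = −0.97992.
Gradient magnitude |∇z| = √(a² + b²) = √(0.07519 + 0.96025) = 1.01757.
True dip = arctan(1.01757) = 45.5°, dipping toward NNE (azimuth ≈ 016°).

45.5°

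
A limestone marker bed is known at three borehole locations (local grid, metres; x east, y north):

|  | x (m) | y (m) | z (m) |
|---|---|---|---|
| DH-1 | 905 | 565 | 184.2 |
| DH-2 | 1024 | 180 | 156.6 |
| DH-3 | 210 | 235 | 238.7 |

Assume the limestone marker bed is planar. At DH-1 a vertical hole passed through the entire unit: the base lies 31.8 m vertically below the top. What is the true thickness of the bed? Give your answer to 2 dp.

31.62 m

Let the plane be z = a·x + b·y + c.
DH-2−DH-1: 119a − 385b = −27.6;  DH-3−DH-1: −695a − 330b = 54.5.
Solving gives a = −0.09806, b = 0.04138.
|∇z| = √(a²+b²) = 0.10644, so dip δ = arctan(0.10644) = 6.08°.
True thickness = vertical thickness × cos δ = 31.8 × cos 6.08° = 31.62 m.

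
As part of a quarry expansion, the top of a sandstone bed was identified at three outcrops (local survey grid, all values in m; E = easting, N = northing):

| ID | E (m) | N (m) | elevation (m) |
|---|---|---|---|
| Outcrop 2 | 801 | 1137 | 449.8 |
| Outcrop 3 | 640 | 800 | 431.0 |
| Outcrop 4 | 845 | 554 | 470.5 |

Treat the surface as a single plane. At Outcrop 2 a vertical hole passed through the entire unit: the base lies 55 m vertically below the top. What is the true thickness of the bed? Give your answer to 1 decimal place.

Two edge vectors: Outcrop 2→Outcrop 3 = (-161, -337, -18.8), Outcrop 2→Outcrop 4 = (44, -583, 20.7).
Normal n = (Outcrop 2→Outcrop 3) × (Outcrop 2→Outcrop 4) = (-17936.3, 2505.5, 108691).
So ∂z/∂E = −n_x/n_z = 0.16502 and ∂z/∂N = −n_y/n_z = −0.02305.
|∇z| = √(a²+b²) = 0.16662, so dip δ = arctan(0.16662) = 9.46°.
True thickness = vertical thickness × cos δ = 55 × cos 9.46° = 54.3 m.

54.3 m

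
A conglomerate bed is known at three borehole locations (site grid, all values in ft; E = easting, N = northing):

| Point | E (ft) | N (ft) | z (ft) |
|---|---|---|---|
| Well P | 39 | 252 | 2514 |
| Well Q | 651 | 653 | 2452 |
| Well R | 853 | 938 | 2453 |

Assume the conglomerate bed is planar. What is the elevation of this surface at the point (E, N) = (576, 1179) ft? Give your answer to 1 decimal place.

2540.5 ft

Let the plane be z = a·E + b·N + c.
Well Q−Well P: 612a + 401b = −62;  Well R−Well P: 814a + 686b = −61.
Solving gives a = −0.193442, b = 0.140615.
Then c = 2514 − a·39 − b·252 = 2486.11.
At (576, 1179): z = −111.4 + 165.8 + 2486.11 = 2540.5 ft.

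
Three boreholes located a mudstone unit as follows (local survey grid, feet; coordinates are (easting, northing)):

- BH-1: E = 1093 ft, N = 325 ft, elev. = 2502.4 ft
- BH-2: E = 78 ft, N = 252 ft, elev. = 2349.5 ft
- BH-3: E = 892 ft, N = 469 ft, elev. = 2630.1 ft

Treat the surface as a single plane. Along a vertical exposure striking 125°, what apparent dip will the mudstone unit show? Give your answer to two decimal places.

26.89°

Two edge vectors: BH-1→BH-2 = (-1015, -73, -152.9), BH-1→BH-3 = (-201, 144, 127.7).
Normal n = (BH-1→BH-2) × (BH-1→BH-3) = (12695.5, 160348.4, -160833).
So ∂z/∂E = −n_x/n_z = 0.07894 and ∂z/∂N = −n_y/n_z = 0.99699.
Unit vector along 125° is (sin 125°, cos 125°) = (0.8192, -0.5736).
Slope in that direction = a·(0.8192) + b·(-0.5736) = −0.50719.
Apparent dip = arctan|0.50719| = 26.89° (true dip is 45.0°, so apparent ≤ true as expected).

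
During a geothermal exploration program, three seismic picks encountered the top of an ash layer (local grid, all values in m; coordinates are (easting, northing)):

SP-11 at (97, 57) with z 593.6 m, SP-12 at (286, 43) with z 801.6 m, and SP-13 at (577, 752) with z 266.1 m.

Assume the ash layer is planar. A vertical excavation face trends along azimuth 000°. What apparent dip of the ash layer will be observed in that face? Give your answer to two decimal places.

49.51°

Two edge vectors: SP-11→SP-12 = (189, -14, 208), SP-11→SP-13 = (480, 695, -327.5).
Normal n = (SP-11→SP-12) × (SP-11→SP-13) = (-139975, 161737.5, 138075).
So ∂z/∂E = −n_x/n_z = 1.01376 and ∂z/∂N = −n_y/n_z = −1.17137.
Unit vector along 000° is (sin 0°, cos 0°) = (0.0000, 1.0000).
Slope in that direction = a·(0.0000) + b·(1.0000) = −1.17137.
Apparent dip = arctan|1.17137| = 49.51° (true dip is 57.2°, so apparent ≤ true as expected).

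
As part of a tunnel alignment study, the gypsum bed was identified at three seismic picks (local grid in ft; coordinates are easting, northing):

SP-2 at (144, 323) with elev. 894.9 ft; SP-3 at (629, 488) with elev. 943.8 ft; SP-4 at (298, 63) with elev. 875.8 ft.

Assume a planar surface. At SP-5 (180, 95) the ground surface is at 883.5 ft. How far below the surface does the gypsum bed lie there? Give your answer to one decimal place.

11.6 ft

Let the plane be z = a·easting + b·northing + c.
SP-3−SP-2: 485a + 165b = 48.9;  SP-4−SP-2: 154a − 260b = −19.1.
Solving gives a = 0.06311, b = 0.11084.
Then c = 894.9 − a·144 − b·323 = 850.01.
At (180, 95): z_contact = 11.36 + 10.53 + 850.01 = 871.90 ft.
Depth below ground = 883.5 − 871.90 = 11.6 ft.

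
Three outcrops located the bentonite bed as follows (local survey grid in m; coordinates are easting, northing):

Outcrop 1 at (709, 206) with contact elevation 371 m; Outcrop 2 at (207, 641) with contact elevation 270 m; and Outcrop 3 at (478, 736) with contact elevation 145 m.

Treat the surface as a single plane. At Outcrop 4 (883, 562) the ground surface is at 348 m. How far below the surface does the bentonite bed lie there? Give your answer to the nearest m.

Let the plane be z = a·easting + b·northing + c.
Outcrop 2−Outcrop 1: −502a + 435b = −101;  Outcrop 3−Outcrop 1: −231a + 530b = −226.
Solving gives a = −0.27045, b = −0.54429.
Then c = 371 − a·709 − b·206 = 674.87.
At (883, 562): z_contact = −238.8 − 305.9 + 674.87 = 130.2 m.
Depth below ground = 348 − 130.2 = 218 m.

218 m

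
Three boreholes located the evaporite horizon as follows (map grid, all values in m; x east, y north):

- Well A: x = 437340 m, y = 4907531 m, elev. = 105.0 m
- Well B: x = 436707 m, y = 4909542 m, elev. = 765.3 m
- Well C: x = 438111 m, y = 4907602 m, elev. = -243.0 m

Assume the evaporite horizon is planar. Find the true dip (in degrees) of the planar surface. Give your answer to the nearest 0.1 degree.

Let the plane be z = a·x + b·y + c.
Well B−Well A: −633a + 2011b = 660.3;  Well C−Well A: 771a + 71b = −348.
Solving gives a = −0.46803, b = 0.18102.
Gradient magnitude |∇z| = √(a² + b²) = √(0.21905 + 0.03277) = 0.50182.
True dip = arctan(0.50182) = 26.6°, dipping toward ESE (azimuth ≈ 111°).

26.6°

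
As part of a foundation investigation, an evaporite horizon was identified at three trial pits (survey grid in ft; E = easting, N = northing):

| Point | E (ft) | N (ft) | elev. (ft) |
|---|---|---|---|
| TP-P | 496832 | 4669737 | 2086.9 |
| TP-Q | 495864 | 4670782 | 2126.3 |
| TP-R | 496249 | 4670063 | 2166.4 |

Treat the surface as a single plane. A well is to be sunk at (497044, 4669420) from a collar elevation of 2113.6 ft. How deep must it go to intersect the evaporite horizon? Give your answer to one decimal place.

19.1 ft

Let the plane be z = a·E + b·N + c.
TP-Q−TP-P: −968a + 1045b = 39.4;  TP-R−TP-P: −583a + 326b = 79.5.
Solving gives a = −0.239158979, b = −0.183833390.
Then c = 2086.9 − a·496832 − b·4669737 = 979362.31.
At (497044, 4669420): z_contact = −118872.54 − 858395.31 + 979362.31 = 2094.47 ft.
Depth below ground = 2113.6 − 2094.47 = 19.1 ft.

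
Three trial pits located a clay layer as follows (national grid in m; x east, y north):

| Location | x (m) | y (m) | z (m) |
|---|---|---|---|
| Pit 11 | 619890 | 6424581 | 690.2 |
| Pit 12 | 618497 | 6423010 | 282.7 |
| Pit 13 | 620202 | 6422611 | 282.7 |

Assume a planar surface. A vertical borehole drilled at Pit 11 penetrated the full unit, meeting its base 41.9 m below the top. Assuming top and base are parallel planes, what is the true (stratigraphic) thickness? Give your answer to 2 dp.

Two edge vectors: Pit 11→Pit 12 = (-1393, -1571, -407.5), Pit 11→Pit 13 = (312, -1970, -407.5).
Normal n = (Pit 11→Pit 12) × (Pit 11→Pit 13) = (-162592.5, -694787.5, 3234362).
So ∂z/∂x = −n_x/n_z = 0.05027 and ∂z/∂y = −n_y/n_z = 0.21481.
|∇z| = √(a²+b²) = 0.22062, so dip δ = arctan(0.22062) = 12.44°.
True thickness = vertical thickness × cos δ = 41.9 × cos 12.44° = 40.92 m.

40.92 m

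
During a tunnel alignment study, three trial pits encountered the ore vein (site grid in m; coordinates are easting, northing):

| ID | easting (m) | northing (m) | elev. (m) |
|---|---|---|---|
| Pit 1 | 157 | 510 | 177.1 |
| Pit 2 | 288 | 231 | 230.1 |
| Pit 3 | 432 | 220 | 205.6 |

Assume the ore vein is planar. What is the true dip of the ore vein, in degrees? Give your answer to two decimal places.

Two edge vectors: Pit 1→Pit 2 = (131, -279, 53), Pit 1→Pit 3 = (275, -290, 28.5).
Normal n = (Pit 1→Pit 2) × (Pit 1→Pit 3) = (7418.5, 10841.5, 38735).
So ∂z/∂easting = −n_x/n_z = −0.19152 and ∂z/∂northing = −n_y/n_z = −0.27989.
Gradient magnitude |∇z| = √(a² + b²) = √(0.03668 + 0.07834) = 0.33914.
True dip = arctan(0.33914) = 18.73°, dipping toward NE (azimuth ≈ 034°).

18.73°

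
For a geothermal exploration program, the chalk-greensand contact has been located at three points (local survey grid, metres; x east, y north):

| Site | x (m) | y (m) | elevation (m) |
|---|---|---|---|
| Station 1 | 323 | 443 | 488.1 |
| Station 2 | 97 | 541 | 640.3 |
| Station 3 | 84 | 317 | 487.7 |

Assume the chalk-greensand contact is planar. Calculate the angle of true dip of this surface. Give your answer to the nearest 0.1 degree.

Let the plane be z = a·x + b·y + c.
Station 2−Station 1: −226a + 98b = 152.2;  Station 3−Station 1: −239a − 126b = −0.4.
Solving gives a = −0.36876, b = 0.70265.
Gradient magnitude |∇z| = √(a² + b²) = √(0.13599 + 0.49372) = 0.79354.
True dip = arctan(0.79354) = 38.4°, dipping toward SSE (azimuth ≈ 152°).

38.4°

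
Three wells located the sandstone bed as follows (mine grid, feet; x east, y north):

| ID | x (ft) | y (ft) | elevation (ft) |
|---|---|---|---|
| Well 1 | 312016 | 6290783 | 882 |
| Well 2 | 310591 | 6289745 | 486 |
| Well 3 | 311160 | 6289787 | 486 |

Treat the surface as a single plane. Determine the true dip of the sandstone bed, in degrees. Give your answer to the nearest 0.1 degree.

Two edge vectors: Well 1→Well 2 = (-1425, -1038, -396), Well 1→Well 3 = (-856, -996, -396).
Normal n = (Well 1→Well 2) × (Well 1→Well 3) = (16632, -225324, 530772).
So ∂z/∂x = −n_x/n_z = −0.03134 and ∂z/∂y = −n_y/n_z = 0.42452.
Gradient magnitude |∇z| = √(a² + b²) = √(0.00098 + 0.18022) = 0.42568.
True dip = arctan(0.42568) = 23.1°, dipping toward S (azimuth ≈ 176°).

23.1°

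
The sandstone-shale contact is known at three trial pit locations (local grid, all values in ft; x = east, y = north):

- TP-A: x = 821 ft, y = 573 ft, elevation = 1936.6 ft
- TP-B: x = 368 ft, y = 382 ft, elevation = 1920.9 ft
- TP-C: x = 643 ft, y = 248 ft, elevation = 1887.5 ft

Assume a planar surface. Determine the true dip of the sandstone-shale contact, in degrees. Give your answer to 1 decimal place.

10.0°

Let the plane be z = a·x + b·y + c.
TP-B−TP-A: −453a − 191b = −15.7;  TP-C−TP-A: −178a − 325b = −49.1.
Solving gives a = −0.03776, b = 0.17176.
Gradient magnitude |∇z| = √(a² + b²) = √(0.00143 + 0.02950) = 0.17586.
True dip = arctan(0.17586) = 10.0°, dipping toward SSE (azimuth ≈ 168°).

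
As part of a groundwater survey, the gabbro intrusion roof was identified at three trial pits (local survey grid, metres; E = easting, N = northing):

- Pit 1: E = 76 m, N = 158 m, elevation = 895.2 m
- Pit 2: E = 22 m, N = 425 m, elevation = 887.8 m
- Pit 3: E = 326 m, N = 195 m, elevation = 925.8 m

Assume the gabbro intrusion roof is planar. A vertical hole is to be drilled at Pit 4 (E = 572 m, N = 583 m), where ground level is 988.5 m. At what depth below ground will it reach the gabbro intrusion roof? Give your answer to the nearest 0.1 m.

Two edge vectors: Pit 1→Pit 2 = (-54, 267, -7.4), Pit 1→Pit 3 = (250, 37, 30.6).
Normal n = (Pit 1→Pit 2) × (Pit 1→Pit 3) = (8444, -197.6, -68748).
So ∂z/∂E = −n_x/n_z = 0.12283 and ∂z/∂N = −n_y/n_z = −0.00287.
Intercept c from Pit 1: 895.2 − 9.33 + 0.45 = 886.32.
At (572, 583): z_contact = 70.26 − 1.68 + 886.32 = 954.90 m.
Depth below ground = 988.5 − 954.90 = 33.6 m.

33.6 m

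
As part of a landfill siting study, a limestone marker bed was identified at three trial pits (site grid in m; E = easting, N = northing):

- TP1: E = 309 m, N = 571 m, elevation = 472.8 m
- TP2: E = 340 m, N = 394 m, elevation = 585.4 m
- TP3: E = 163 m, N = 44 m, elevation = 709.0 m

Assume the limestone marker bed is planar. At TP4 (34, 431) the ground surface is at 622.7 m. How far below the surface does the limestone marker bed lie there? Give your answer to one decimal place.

Let the plane be z = a·E + b·N + c.
TP2−TP1: 31a − 177b = 112.6;  TP3−TP1: −146a − 527b = 236.2.
Solving gives a = 0.41568, b = −0.56336.
Then c = 472.8 − a·309 − b·571 = 666.03.
At (34, 431): z_contact = 14.13 − 242.81 + 666.03 = 437.36 m.
Depth below ground = 622.7 − 437.36 = 185.3 m.

185.3 m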